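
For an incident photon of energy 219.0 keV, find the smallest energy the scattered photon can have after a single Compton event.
117.9230 keV (at θ = 180°)

The scattered photon has minimum energy when its wavelength is maximum, i.e., when the Compton shift Δλ = λ_C(1 − cos θ) is maximum. This occurs at θ = 180° (backscattering), giving Δλ_max = 2λ_C = 4.8526 pm.

Initial wavelength: λ₀ = hc/E₀ = 5.6614 pm
Maximum final wavelength: λ'_max = λ₀ + 2λ_C = 5.6614 + 4.8526 = 10.5140 pm
Minimum final energy: E'_min = hc/λ'_max = 117.9230 keV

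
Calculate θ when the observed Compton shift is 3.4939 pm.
116.10°

From the Compton formula Δλ = λ_C(1 - cos θ), we can solve for θ:

cos θ = 1 - Δλ/λ_C

Given:
- Δλ = 3.4939 pm
- λ_C = h/(m_e·c) ≈ 2.42631024 pm

cos θ = 1 - 3.4939/2.42631024
cos θ = 1 - 1.440005
cos θ = -0.440005

θ = arccos(-0.440005)
θ = 116.10°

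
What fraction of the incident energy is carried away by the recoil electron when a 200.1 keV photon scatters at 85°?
0.2633 (or 26.33%)

Calculate initial and final photon energies:

Initial: E₀ = 200.1 keV → λ₀ = 6.1961 pm
Compton shift: Δλ = 2.2148 pm
Final wavelength: λ' = 8.4110 pm
Final energy: E' = 147.4080 keV

Fractional energy loss:
(E₀ - E')/E₀ = (200.1000 - 147.4080)/200.1000
= 52.6920/200.1000
= 0.2633
= 26.33%

(Intermediate values are shown rounded; full precision is carried through to the final answer.)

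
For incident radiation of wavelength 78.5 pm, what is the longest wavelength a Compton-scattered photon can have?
83.3526 pm (at θ = 180°)

The Compton shift is Δλ = λ_C(1 − cos θ).

Since cos θ ranges from −1 to 1, the factor (1 − cos θ) ranges from 0 to 2; the maximum shift occurs at θ = 180° (backscattering):
Δλ_max = 2λ_C = 2 × 2.4263 pm = 4.8526 pm

Maximum scattered wavelength:
λ'_max = λ₀ + Δλ_max = 78.5 + 4.8526 = 83.3526 pm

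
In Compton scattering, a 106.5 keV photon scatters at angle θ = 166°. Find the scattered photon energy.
75.4977 keV

First convert energy to wavelength:
λ = hc/E, with hc ≈ 1239.842 keV·pm (i.e. 1239.842 eV·nm)

For E = 106.5 keV = 106500 eV:
λ = 1239.842 keV·pm / 106.5 keV
λ = 11.6417 pm

Calculate the Compton shift:
Δλ = λ_C(1 - cos(166°)) = 2.4263 × 1.9703
Δλ = 4.7805 pm

Final wavelength:
λ' = 11.6417 + 4.7805 = 16.4223 pm

Final energy:
E' = hc/λ' = 1239.842 / 16.4223 = 75.4977 keV

(Intermediate values are shown rounded; full precision is carried through to the final answer.)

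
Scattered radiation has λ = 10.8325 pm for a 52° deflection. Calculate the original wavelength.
9.9000 pm

From λ' = λ + Δλ, we have λ = λ' - Δλ

First calculate the Compton shift:
Δλ = λ_C(1 - cos θ)
Δλ = 2.4263 × (1 - cos(52°))
Δλ = 2.4263 × 0.3843
Δλ = 0.9325 pm

Initial wavelength:
λ = λ' - Δλ
λ = 10.8325 - 0.9325
λ = 9.9000 pm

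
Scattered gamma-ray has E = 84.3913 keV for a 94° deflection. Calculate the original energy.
102.5000 keV

Convert final energy to wavelength (hc ≈ 1239.842 keV·pm):
λ' = hc/E' = 1239.842 / 84.3913 = 14.6916 pm

Calculate the Compton shift:
Δλ = λ_C(1 - cos(94°))
Δλ = 2.4263 × (1 - cos(94°))
Δλ = 2.5956 pm

Initial wavelength:
λ = λ' - Δλ = 14.6916 - 2.5956 = 12.0960 pm

Initial energy:
E = hc/λ = 1239.842 / 12.0960 = 102.5000 keV

(Intermediate values are shown rounded; full precision is carried through to the final answer.)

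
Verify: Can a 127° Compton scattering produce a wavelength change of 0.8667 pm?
No, inconsistent

Calculate the expected shift for θ = 127°:

Δλ_expected = λ_C(1 - cos(127°))
Δλ_expected = 2.4263 × (1 - cos(127°))
Δλ_expected = 2.4263 × 1.6018
Δλ_expected = 3.8865 pm

Given shift: 0.8667 pm
Expected shift: 3.8865 pm
Difference: 3.0198 pm

The values do not match. The given shift corresponds to θ ≈ 50.0°, not 127°.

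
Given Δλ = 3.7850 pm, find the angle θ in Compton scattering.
124.05°

From the Compton formula Δλ = λ_C(1 - cos θ), we can solve for θ:

cos θ = 1 - Δλ/λ_C

Given:
- Δλ = 3.7850 pm
- λ_C = h/(m_e·c) ≈ 2.42631024 pm

cos θ = 1 - 3.7850/2.42631024
cos θ = 1 - 1.559982
cos θ = -0.559982

θ = arccos(-0.559982)
θ = 124.05°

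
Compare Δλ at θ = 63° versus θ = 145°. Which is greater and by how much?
145° produces the larger shift by a factor of 3.332

Calculate both shifts using Δλ = λ_C(1 - cos θ):

For θ₁ = 63°:
Δλ₁ = 2.4263 × (1 - cos(63°))
Δλ₁ = 2.4263 × 0.5460
Δλ₁ = 1.3248 pm

For θ₂ = 145°:
Δλ₂ = 2.4263 × (1 - cos(145°))
Δλ₂ = 2.4263 × 1.8192
Δλ₂ = 4.4138 pm

The 145° angle produces the larger shift.
Ratio: 4.4138/1.3248 = 3.332

(Intermediate values are shown rounded; full precision is carried through to the final answer.)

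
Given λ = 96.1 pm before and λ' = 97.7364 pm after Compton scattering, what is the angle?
71.00°

First find the wavelength shift:
Δλ = λ' - λ = 97.7364 - 96.1 = 1.6364 pm

Using Δλ = λ_C(1 - cos θ), with λ_C = h/(m_e·c) ≈ 2.42631024 pm:
cos θ = 1 - Δλ/λ_C
cos θ = 1 - 1.6364/2.42631024
cos θ = 0.325560

θ = arccos(0.325560)
θ = 71.00°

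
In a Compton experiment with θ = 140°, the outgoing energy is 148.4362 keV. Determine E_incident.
304.8001 keV

Convert final energy to wavelength (hc ≈ 1239.842 keV·pm):
λ' = hc/E' = 1239.842 / 148.4362 = 8.3527 pm

Calculate the Compton shift:
Δλ = λ_C(1 - cos(140°))
Δλ = 2.4263 × (1 - cos(140°))
Δλ = 4.2850 pm

Initial wavelength:
λ = λ' - Δλ = 8.3527 - 4.2850 = 4.0677 pm

Initial energy:
E = hc/λ = 1239.842 / 4.0677 = 304.8001 keV

(Intermediate values are shown rounded; full precision is carried through to the final answer.)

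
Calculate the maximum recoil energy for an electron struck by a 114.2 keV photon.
35.2763 keV

Maximum energy transfer occurs at θ = 180° (backscattering).

Initial photon: E₀ = 114.2 keV → λ₀ = 10.8568 pm

Maximum Compton shift (at 180°):
Δλ_max = 2λ_C = 2 × 2.4263 = 4.8526 pm

Final wavelength:
λ' = 10.8568 + 4.8526 = 15.7094 pm

Minimum photon energy (maximum energy to electron):
E'_min = hc/λ' = 78.9237 keV

Maximum electron kinetic energy:
K_max = E₀ - E'_min = 114.2000 - 78.9237 = 35.2763 keV

(Intermediate values are shown rounded; full precision is carried through to the final answer.)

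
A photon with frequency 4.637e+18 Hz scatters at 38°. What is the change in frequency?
3.660e+16 Hz (decrease)

Convert frequency to wavelength (c = 299792458 m/s):
λ₀ = c/f₀ = 299792458/4.637e+18 = 6.4652245e-11 m = 64.6522 pm

Calculate Compton shift:
Δλ = λ_C(1 - cos(38°)) = 0.5144 pm

Final wavelength:
λ' = λ₀ + Δλ = 64.6522 + 0.5144 = 65.1666 pm

Final frequency:
f' = c/λ' = 299792458/6.5166596e-11 = 4.6004007e+18 Hz

Frequency shift (decrease):
Δf = f₀ - f' = 4.637e+18 - 4.6004007e+18 = 3.660e+16 Hz

(Intermediate values are shown rounded; full precision is carried through to the final answer.)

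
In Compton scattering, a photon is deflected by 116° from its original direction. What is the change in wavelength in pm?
3.4899 pm

Using the Compton scattering formula:
Δλ = λ_C(1 - cos θ)

where λ_C = h/(m_e·c) ≈ 2.4263 pm is the Compton wavelength of an electron.

For θ = 116°:
cos(116°) = -0.4384
1 - cos(116°) = 1.4384

Δλ = 2.4263 × 1.4384
Δλ = 3.4899 pm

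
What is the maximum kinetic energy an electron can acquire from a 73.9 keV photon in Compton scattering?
16.5793 keV

Maximum energy transfer occurs at θ = 180° (backscattering).

Initial photon: E₀ = 73.9 keV → λ₀ = 16.7773 pm

Maximum Compton shift (at 180°):
Δλ_max = 2λ_C = 2 × 2.4263 = 4.8526 pm

Final wavelength:
λ' = 16.7773 + 4.8526 = 21.6299 pm

Minimum photon energy (maximum energy to electron):
E'_min = hc/λ' = 57.3207 keV

Maximum electron kinetic energy:
K_max = E₀ - E'_min = 73.9000 - 57.3207 = 16.5793 keV

(Intermediate values are shown rounded; full precision is carried through to the final answer.)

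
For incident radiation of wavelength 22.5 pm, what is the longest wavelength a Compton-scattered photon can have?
27.3526 pm (at θ = 180°)

The Compton shift is Δλ = λ_C(1 − cos θ).

Since cos θ ranges from −1 to 1, the factor (1 − cos θ) ranges from 0 to 2; the maximum shift occurs at θ = 180° (backscattering):
Δλ_max = 2λ_C = 2 × 2.4263 pm = 4.8526 pm

Maximum scattered wavelength:
λ'_max = λ₀ + Δλ_max = 22.5 + 4.8526 = 27.3526 pm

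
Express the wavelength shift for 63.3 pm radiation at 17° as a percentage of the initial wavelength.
0.1675%

Calculate the Compton shift:
Δλ = λ_C(1 - cos(17°))
Δλ = 2.4263 × (1 - cos(17°))
Δλ = 2.4263 × 0.0437
Δλ = 0.1060 pm

Percentage change:
(Δλ/λ₀) × 100 = (0.1060/63.3) × 100
= 0.1675%

(Intermediate values are shown rounded; full precision is carried through to the final answer.)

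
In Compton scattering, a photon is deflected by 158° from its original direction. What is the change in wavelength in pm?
4.6759 pm

Using the Compton scattering formula:
Δλ = λ_C(1 - cos θ)

where λ_C = h/(m_e·c) ≈ 2.4263 pm is the Compton wavelength of an electron.

For θ = 158°:
cos(158°) = -0.9272
1 - cos(158°) = 1.9272

Δλ = 2.4263 × 1.9272
Δλ = 4.6759 pm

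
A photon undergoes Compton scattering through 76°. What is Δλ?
1.8393 pm

Using the Compton scattering formula:
Δλ = λ_C(1 - cos θ)

where λ_C = h/(m_e·c) ≈ 2.4263 pm is the Compton wavelength of an electron.

For θ = 76°:
cos(76°) = 0.2419
1 - cos(76°) = 0.7581

Δλ = 2.4263 × 0.7581
Δλ = 1.8393 pm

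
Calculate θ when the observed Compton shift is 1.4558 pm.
66.42°

From the Compton formula Δλ = λ_C(1 - cos θ), we can solve for θ:

cos θ = 1 - Δλ/λ_C

Given:
- Δλ = 1.4558 pm
- λ_C = h/(m_e·c) ≈ 2.42631024 pm

cos θ = 1 - 1.4558/2.42631024
cos θ = 1 - 0.600006
cos θ = 0.399994

θ = arccos(0.399994)
θ = 66.42°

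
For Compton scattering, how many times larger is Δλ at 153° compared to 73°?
153° produces the larger shift by a factor of 2.672

Calculate both shifts using Δλ = λ_C(1 - cos θ):

For θ₁ = 73°:
Δλ₁ = 2.4263 × (1 - cos(73°))
Δλ₁ = 2.4263 × 0.7076
Δλ₁ = 1.7169 pm

For θ₂ = 153°:
Δλ₂ = 2.4263 × (1 - cos(153°))
Δλ₂ = 2.4263 × 1.8910
Δλ₂ = 4.5882 pm

The 153° angle produces the larger shift.
Ratio: 4.5882/1.7169 = 2.672

(Intermediate values are shown rounded; full precision is carried through to the final answer.)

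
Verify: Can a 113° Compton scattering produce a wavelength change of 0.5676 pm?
No, inconsistent

Calculate the expected shift for θ = 113°:

Δλ_expected = λ_C(1 - cos(113°))
Δλ_expected = 2.4263 × (1 - cos(113°))
Δλ_expected = 2.4263 × 1.3907
Δλ_expected = 3.3743 pm

Given shift: 0.5676 pm
Expected shift: 3.3743 pm
Difference: 2.8067 pm

The values do not match. The given shift corresponds to θ ≈ 40.0°, not 113°.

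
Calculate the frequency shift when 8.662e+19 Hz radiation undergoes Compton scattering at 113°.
4.276e+19 Hz (decrease)

Convert frequency to wavelength (c = 299792458 m/s):
λ₀ = c/f₀ = 299792458/8.662e+19 = 3.4610074e-12 m = 3.4610 pm

Calculate Compton shift:
Δλ = λ_C(1 - cos(113°)) = 3.3743 pm

Final wavelength:
λ' = λ₀ + Δλ = 3.4610 + 3.3743 = 6.8354 pm

Final frequency:
f' = c/λ' = 299792458/6.8353525e-12 = 4.3859107e+19 Hz

Frequency shift (decrease):
Δf = f₀ - f' = 8.662e+19 - 4.3859107e+19 = 4.276e+19 Hz

(Intermediate values are shown rounded; full precision is carried through to the final answer.)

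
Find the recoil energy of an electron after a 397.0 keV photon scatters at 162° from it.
239.1970 keV

By energy conservation: K_e = E_initial - E_final

First find the scattered photon energy:
Initial wavelength: λ = hc/E = 3.1230 pm
Compton shift: Δλ = λ_C(1 - cos(162°)) = 4.7339 pm
Final wavelength: λ' = 3.1230 + 4.7339 = 7.8569 pm
Final photon energy: E' = hc/λ' = 157.8030 keV

Electron kinetic energy:
K_e = E - E' = 397.0000 - 157.8030 = 239.1970 keV

(Intermediate values are shown rounded; full precision is carried through to the final answer.)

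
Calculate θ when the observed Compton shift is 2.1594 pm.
83.68°

From the Compton formula Δλ = λ_C(1 - cos θ), we can solve for θ:

cos θ = 1 - Δλ/λ_C

Given:
- Δλ = 2.1594 pm
- λ_C = h/(m_e·c) ≈ 2.42631024 pm

cos θ = 1 - 2.1594/2.42631024
cos θ = 1 - 0.889993
cos θ = 0.110007

θ = arccos(0.110007)
θ = 83.68°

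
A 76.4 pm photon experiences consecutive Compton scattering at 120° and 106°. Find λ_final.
83.1346 pm

Apply Compton shift twice:

First scattering at θ₁ = 120°:
Δλ₁ = λ_C(1 - cos(120°))
Δλ₁ = 2.4263 × 1.5000
Δλ₁ = 3.6395 pm

After first scattering:
λ₁ = 76.4 + 3.6395 = 80.0395 pm

Second scattering at θ₂ = 106°:
Δλ₂ = λ_C(1 - cos(106°))
Δλ₂ = 2.4263 × 1.2756
Δλ₂ = 3.0951 pm

Final wavelength:
λ₂ = 80.0395 + 3.0951 = 83.1346 pm

Total shift: Δλ_total = 3.6395 + 3.0951 = 6.7346 pm

(Intermediate values are shown rounded; full precision is carried through to the final answer.)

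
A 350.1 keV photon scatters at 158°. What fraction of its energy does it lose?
0.5690 (or 56.90%)

Calculate initial and final photon energies:

Initial: E₀ = 350.1 keV → λ₀ = 3.5414 pm
Compton shift: Δλ = 4.6759 pm
Final wavelength: λ' = 8.2173 pm
Final energy: E' = 150.8812 keV

Fractional energy loss:
(E₀ - E')/E₀ = (350.1000 - 150.8812)/350.1000
= 199.2188/350.1000
= 0.5690
= 56.90%

(Intermediate values are shown rounded; full precision is carried through to the final answer.)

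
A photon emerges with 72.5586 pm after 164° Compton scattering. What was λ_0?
67.8000 pm

From λ' = λ + Δλ, we have λ = λ' - Δλ

First calculate the Compton shift:
Δλ = λ_C(1 - cos θ)
Δλ = 2.4263 × (1 - cos(164°))
Δλ = 2.4263 × 1.9613
Δλ = 4.7586 pm

Initial wavelength:
λ = λ' - Δλ
λ = 72.5586 - 4.7586
λ = 67.8000 pm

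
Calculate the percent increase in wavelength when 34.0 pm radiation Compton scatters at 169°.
14.1413%

Calculate the Compton shift:
Δλ = λ_C(1 - cos(169°))
Δλ = 2.4263 × (1 - cos(169°))
Δλ = 2.4263 × 1.9816
Δλ = 4.8080 pm

Percentage change:
(Δλ/λ₀) × 100 = (4.8080/34.0) × 100
= 14.1413%

(Intermediate values are shown rounded; full precision is carried through to the final answer.)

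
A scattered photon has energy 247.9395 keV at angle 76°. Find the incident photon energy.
392.1999 keV

Convert final energy to wavelength (hc ≈ 1239.842 keV·pm):
λ' = hc/E' = 1239.842 / 247.9395 = 5.0006 pm

Calculate the Compton shift:
Δλ = λ_C(1 - cos(76°))
Δλ = 2.4263 × (1 - cos(76°))
Δλ = 1.8393 pm

Initial wavelength:
λ = λ' - Δλ = 5.0006 - 1.8393 = 3.1613 pm

Initial energy:
E = hc/λ = 1239.842 / 3.1613 = 392.1999 keV

(Intermediate values are shown rounded; full precision is carried through to the final answer.)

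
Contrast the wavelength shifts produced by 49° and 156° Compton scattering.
156° produces the larger shift by a factor of 5.564

Calculate both shifts using Δλ = λ_C(1 - cos θ):

For θ₁ = 49°:
Δλ₁ = 2.4263 × (1 - cos(49°))
Δλ₁ = 2.4263 × 0.3439
Δλ₁ = 0.8345 pm

For θ₂ = 156°:
Δλ₂ = 2.4263 × (1 - cos(156°))
Δλ₂ = 2.4263 × 1.9135
Δλ₂ = 4.6429 pm

The 156° angle produces the larger shift.
Ratio: 4.6429/0.8345 = 5.564

(Intermediate values are shown rounded; full precision is carried through to the final answer.)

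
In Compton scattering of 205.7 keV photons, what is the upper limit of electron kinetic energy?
91.7444 keV

Maximum energy transfer occurs at θ = 180° (backscattering).

Initial photon: E₀ = 205.7 keV → λ₀ = 6.0274 pm

Maximum Compton shift (at 180°):
Δλ_max = 2λ_C = 2 × 2.4263 = 4.8526 pm

Final wavelength:
λ' = 6.0274 + 4.8526 = 10.8800 pm

Minimum photon energy (maximum energy to electron):
E'_min = hc/λ' = 113.9556 keV

Maximum electron kinetic energy:
K_max = E₀ - E'_min = 205.7000 - 113.9556 = 91.7444 keV

(Intermediate values are shown rounded; full precision is carried through to the final answer.)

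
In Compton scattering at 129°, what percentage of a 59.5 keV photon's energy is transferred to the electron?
0.1595 (or 15.95%)

Calculate initial and final photon energies:

Initial: E₀ = 59.5 keV → λ₀ = 20.8377 pm
Compton shift: Δλ = 3.9532 pm
Final wavelength: λ' = 24.7909 pm
Final energy: E' = 50.0119 keV

Fractional energy loss:
(E₀ - E')/E₀ = (59.5000 - 50.0119)/59.5000
= 9.4881/59.5000
= 0.1595
= 15.95%

(Intermediate values are shown rounded; full precision is carried through to the final answer.)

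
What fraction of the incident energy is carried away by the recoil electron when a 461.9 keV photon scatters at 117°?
0.5679 (or 56.79%)

Calculate initial and final photon energies:

Initial: E₀ = 461.9 keV → λ₀ = 2.6842 pm
Compton shift: Δλ = 3.5278 pm
Final wavelength: λ' = 6.2121 pm
Final energy: E' = 199.5865 keV

Fractional energy loss:
(E₀ - E')/E₀ = (461.9000 - 199.5865)/461.9000
= 262.3135/461.9000
= 0.5679
= 56.79%

(Intermediate values are shown rounded; full precision is carried through to the final answer.)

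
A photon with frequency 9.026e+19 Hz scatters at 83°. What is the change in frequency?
3.527e+19 Hz (decrease)

Convert frequency to wavelength (c = 299792458 m/s):
λ₀ = c/f₀ = 299792458/9.026e+19 = 3.3214321e-12 m = 3.3214 pm

Calculate Compton shift:
Δλ = λ_C(1 - cos(83°)) = 2.1306 pm

Final wavelength:
λ' = λ₀ + Δλ = 3.3214 + 2.1306 = 5.4520 pm

Final frequency:
f' = c/λ' = 299792458/5.4520495e-12 = 5.4987113e+19 Hz

Frequency shift (decrease):
Δf = f₀ - f' = 9.026e+19 - 5.4987113e+19 = 3.527e+19 Hz

(Intermediate values are shown rounded; full precision is carried through to the final answer.)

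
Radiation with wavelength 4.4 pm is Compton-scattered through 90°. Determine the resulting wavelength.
6.8263 pm

Using the Compton scattering formula:
λ' = λ + Δλ = λ + λ_C(1 - cos θ)

Given:
- Initial wavelength λ = 4.4 pm
- Scattering angle θ = 90°
- Compton wavelength λ_C ≈ 2.4263 pm

Calculate the shift:
Δλ = 2.4263 × (1 - cos(90°))
Δλ = 2.4263 × 1.0000
Δλ = 2.4263 pm

Final wavelength:
λ' = 4.4 + 2.4263 = 6.8263 pm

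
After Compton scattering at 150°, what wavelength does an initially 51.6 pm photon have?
56.1276 pm

Using the Compton formula: λ' = λ + λ_C(1 − cos θ)

For θ = 150°, cos θ = -√3/2 (exact) ≈ -0.8660, so:
1 − cos 150° = 1 − (-√3/2) ≈ 1.8660

Δλ = λ_C × 1.8660 = 2.4263 × 1.8660 = 4.5276 pm

λ' = 51.6 + 4.5276 = 56.1276 pm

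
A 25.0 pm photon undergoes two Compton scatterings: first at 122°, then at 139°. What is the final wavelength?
32.9695 pm

Apply Compton shift twice:

First scattering at θ₁ = 122°:
Δλ₁ = λ_C(1 - cos(122°))
Δλ₁ = 2.4263 × 1.5299
Δλ₁ = 3.7121 pm

After first scattering:
λ₁ = 25.0 + 3.7121 = 28.7121 pm

Second scattering at θ₂ = 139°:
Δλ₂ = λ_C(1 - cos(139°))
Δλ₂ = 2.4263 × 1.7547
Δλ₂ = 4.2575 pm

Final wavelength:
λ₂ = 28.7121 + 4.2575 = 32.9695 pm

Total shift: Δλ_total = 3.7121 + 4.2575 = 7.9695 pm

(Intermediate values are shown rounded; full precision is carried through to the final answer.)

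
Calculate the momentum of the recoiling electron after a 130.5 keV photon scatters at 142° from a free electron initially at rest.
1.1144e-22 kg·m/s

The electron is initially at rest, so by conservation of momentum:
p⃗_e = p⃗₀ − p⃗'  (incident photon momentum minus scattered photon momentum)

Photon momentum magnitudes (p = h/λ = E/c):
λ₀ = hc/E₀ = 9.5007 pm → p₀ = h/λ₀ = 6.9743e-23 kg·m/s
Δλ = λ_C(1 − cos 142°) = 4.3383 pm
λ' = 13.8390 pm → p' = h/λ' = 4.7880e-23 kg·m/s

The scattered photon makes angle θ = 142° with the incident direction, so by the law of cosines:
|p⃗_e|² = p₀² + p'² − 2p₀p'cos θ
|p⃗_e|² = (6.9743e-23)² + (4.7880e-23)² − 2·6.9743e-23·4.7880e-23·cos(142°)
|p⃗_e| = 1.1144e-22 kg·m/s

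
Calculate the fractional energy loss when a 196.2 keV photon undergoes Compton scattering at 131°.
0.3887 (or 38.87%)

Calculate initial and final photon energies:

Initial: E₀ = 196.2 keV → λ₀ = 6.3193 pm
Compton shift: Δλ = 4.0181 pm
Final wavelength: λ' = 10.3374 pm
Final energy: E' = 119.9376 keV

Fractional energy loss:
(E₀ - E')/E₀ = (196.2000 - 119.9376)/196.2000
= 76.2624/196.2000
= 0.3887
= 38.87%

(Intermediate values are shown rounded; full precision is carried through to the final answer.)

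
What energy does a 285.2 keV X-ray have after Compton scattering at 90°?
183.0408 keV

First convert energy to wavelength:
λ = hc/E, with hc ≈ 1239.842 keV·pm (i.e. 1239.842 eV·nm)

For E = 285.2 keV = 285200 eV:
λ = 1239.842 keV·pm / 285.2 keV
λ = 4.3473 pm

Calculate the Compton shift:
Δλ = λ_C(1 - cos(90°)) = 2.4263 × 1.0000
Δλ = 2.4263 pm

Final wavelength:
λ' = 4.3473 + 2.4263 = 6.7736 pm

Final energy:
E' = hc/λ' = 1239.842 / 6.7736 = 183.0408 keV

(Intermediate values are shown rounded; full precision is carried through to the final answer.)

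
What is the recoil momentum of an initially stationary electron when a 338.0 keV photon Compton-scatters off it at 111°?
2.3238e-22 kg·m/s

The electron is initially at rest, so by conservation of momentum:
p⃗_e = p⃗₀ − p⃗'  (incident photon momentum minus scattered photon momentum)

Photon momentum magnitudes (p = h/λ = E/c):
λ₀ = hc/E₀ = 3.6682 pm → p₀ = h/λ₀ = 1.8064e-22 kg·m/s
Δλ = λ_C(1 − cos 111°) = 3.2958 pm
λ' = 6.9640 pm → p' = h/λ' = 9.5148e-23 kg·m/s

The scattered photon makes angle θ = 111° with the incident direction, so by the law of cosines:
|p⃗_e|² = p₀² + p'² − 2p₀p'cos θ
|p⃗_e|² = (1.8064e-22)² + (9.5148e-23)² − 2·1.8064e-22·9.5148e-23·cos(111°)
|p⃗_e| = 2.3238e-22 kg·m/s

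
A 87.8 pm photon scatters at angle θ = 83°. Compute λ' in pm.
89.9306 pm

Using the Compton scattering formula:
λ' = λ + Δλ = λ + λ_C(1 - cos θ)

Given:
- Initial wavelength λ = 87.8 pm
- Scattering angle θ = 83°
- Compton wavelength λ_C ≈ 2.4263 pm

Calculate the shift:
Δλ = 2.4263 × (1 - cos(83°))
Δλ = 2.4263 × 0.8781
Δλ = 2.1306 pm

Final wavelength:
λ' = 87.8 + 2.1306 = 89.9306 pm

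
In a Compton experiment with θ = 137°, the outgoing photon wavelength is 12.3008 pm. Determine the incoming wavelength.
8.1000 pm

From λ' = λ + Δλ, we have λ = λ' - Δλ

First calculate the Compton shift:
Δλ = λ_C(1 - cos θ)
Δλ = 2.4263 × (1 - cos(137°))
Δλ = 2.4263 × 1.7314
Δλ = 4.2008 pm

Initial wavelength:
λ = λ' - Δλ
λ = 12.3008 - 4.2008
λ = 8.1000 pm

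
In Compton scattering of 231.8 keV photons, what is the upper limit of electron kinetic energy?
110.2633 keV

Maximum energy transfer occurs at θ = 180° (backscattering).

Initial photon: E₀ = 231.8 keV → λ₀ = 5.3488 pm

Maximum Compton shift (at 180°):
Δλ_max = 2λ_C = 2 × 2.4263 = 4.8526 pm

Final wavelength:
λ' = 5.3488 + 4.8526 = 10.2014 pm

Minimum photon energy (maximum energy to electron):
E'_min = hc/λ' = 121.5367 keV

Maximum electron kinetic energy:
K_max = E₀ - E'_min = 231.8000 - 121.5367 = 110.2633 keV

(Intermediate values are shown rounded; full precision is carried through to the final answer.)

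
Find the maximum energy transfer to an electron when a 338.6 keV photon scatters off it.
192.9811 keV

Maximum energy transfer occurs at θ = 180° (backscattering).

Initial photon: E₀ = 338.6 keV → λ₀ = 3.6617 pm

Maximum Compton shift (at 180°):
Δλ_max = 2λ_C = 2 × 2.4263 = 4.8526 pm

Final wavelength:
λ' = 3.6617 + 4.8526 = 8.5143 pm

Minimum photon energy (maximum energy to electron):
E'_min = hc/λ' = 145.6189 keV

Maximum electron kinetic energy:
K_max = E₀ - E'_min = 338.6000 - 145.6189 = 192.9811 keV

(Intermediate values are shown rounded; full precision is carried through to the final answer.)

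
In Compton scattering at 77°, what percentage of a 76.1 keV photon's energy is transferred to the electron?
0.1035 (or 10.35%)

Calculate initial and final photon energies:

Initial: E₀ = 76.1 keV → λ₀ = 16.2923 pm
Compton shift: Δλ = 1.8805 pm
Final wavelength: λ' = 18.1728 pm
Final energy: E' = 68.2252 keV

Fractional energy loss:
(E₀ - E')/E₀ = (76.1000 - 68.2252)/76.1000
= 7.8748/76.1000
= 0.1035
= 10.35%

(Intermediate values are shown rounded; full precision is carried through to the final answer.)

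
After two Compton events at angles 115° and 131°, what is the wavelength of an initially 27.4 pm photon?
34.8698 pm

Apply Compton shift twice:

First scattering at θ₁ = 115°:
Δλ₁ = λ_C(1 - cos(115°))
Δλ₁ = 2.4263 × 1.4226
Δλ₁ = 3.4517 pm

After first scattering:
λ₁ = 27.4 + 3.4517 = 30.8517 pm

Second scattering at θ₂ = 131°:
Δλ₂ = λ_C(1 - cos(131°))
Δλ₂ = 2.4263 × 1.6561
Δλ₂ = 4.0181 pm

Final wavelength:
λ₂ = 30.8517 + 4.0181 = 34.8698 pm

Total shift: Δλ_total = 3.4517 + 4.0181 = 7.4698 pm

(Intermediate values are shown rounded; full precision is carried through to the final answer.)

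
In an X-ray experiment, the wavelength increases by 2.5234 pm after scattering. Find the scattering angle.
92.29°

From the Compton formula Δλ = λ_C(1 - cos θ), we can solve for θ:

cos θ = 1 - Δλ/λ_C

Given:
- Δλ = 2.5234 pm
- λ_C = h/(m_e·c) ≈ 2.42631024 pm

cos θ = 1 - 2.5234/2.42631024
cos θ = 1 - 1.040015
cos θ = -0.040015

θ = arccos(-0.040015)
θ = 92.29°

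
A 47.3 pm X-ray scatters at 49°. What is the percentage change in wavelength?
1.7643%

Calculate the Compton shift:
Δλ = λ_C(1 - cos(49°))
Δλ = 2.4263 × (1 - cos(49°))
Δλ = 2.4263 × 0.3439
Δλ = 0.8345 pm

Percentage change:
(Δλ/λ₀) × 100 = (0.8345/47.3) × 100
= 1.7643%

(Intermediate values are shown rounded; full precision is carried through to the final answer.)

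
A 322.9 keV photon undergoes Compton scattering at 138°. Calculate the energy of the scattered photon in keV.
153.6527 keV

First convert energy to wavelength:
λ = hc/E, with hc ≈ 1239.842 keV·pm (i.e. 1239.842 eV·nm)

For E = 322.9 keV = 322900 eV:
λ = 1239.842 keV·pm / 322.9 keV
λ = 3.8397 pm

Calculate the Compton shift:
Δλ = λ_C(1 - cos(138°)) = 2.4263 × 1.7431
Δλ = 4.2294 pm

Final wavelength:
λ' = 3.8397 + 4.2294 = 8.0691 pm

Final energy:
E' = hc/λ' = 1239.842 / 8.0691 = 153.6527 keV

(Intermediate values are shown rounded; full precision is carried through to the final answer.)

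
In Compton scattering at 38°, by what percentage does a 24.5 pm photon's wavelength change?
2.0994%

Calculate the Compton shift:
Δλ = λ_C(1 - cos(38°))
Δλ = 2.4263 × (1 - cos(38°))
Δλ = 2.4263 × 0.2120
Δλ = 0.5144 pm

Percentage change:
(Δλ/λ₀) × 100 = (0.5144/24.5) × 100
= 2.0994%

(Intermediate values are shown rounded; full precision is carried through to the final answer.)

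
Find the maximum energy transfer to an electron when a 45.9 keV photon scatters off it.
6.9901 keV

Maximum energy transfer occurs at θ = 180° (backscattering).

Initial photon: E₀ = 45.9 keV → λ₀ = 27.0118 pm

Maximum Compton shift (at 180°):
Δλ_max = 2λ_C = 2 × 2.4263 = 4.8526 pm

Final wavelength:
λ' = 27.0118 + 4.8526 = 31.8644 pm

Minimum photon energy (maximum energy to electron):
E'_min = hc/λ' = 38.9099 keV

Maximum electron kinetic energy:
K_max = E₀ - E'_min = 45.9000 - 38.9099 = 6.9901 keV

(Intermediate values are shown rounded; full precision is carried through to the final answer.)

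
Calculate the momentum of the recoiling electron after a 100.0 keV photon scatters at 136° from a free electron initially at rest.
8.6774e-23 kg·m/s

The electron is initially at rest, so by conservation of momentum:
p⃗_e = p⃗₀ − p⃗'  (incident photon momentum minus scattered photon momentum)

Photon momentum magnitudes (p = h/λ = E/c):
λ₀ = hc/E₀ = 12.3984 pm → p₀ = h/λ₀ = 5.3443e-23 kg·m/s
Δλ = λ_C(1 − cos 136°) = 4.1717 pm
λ' = 16.5701 pm → p' = h/λ' = 3.9988e-23 kg·m/s

The scattered photon makes angle θ = 136° with the incident direction, so by the law of cosines:
|p⃗_e|² = p₀² + p'² − 2p₀p'cos θ
|p⃗_e|² = (5.3443e-23)² + (3.9988e-23)² − 2·5.3443e-23·3.9988e-23·cos(136°)
|p⃗_e| = 8.6774e-23 kg·m/s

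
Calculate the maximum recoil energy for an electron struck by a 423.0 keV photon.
263.7128 keV

Maximum energy transfer occurs at θ = 180° (backscattering).

Initial photon: E₀ = 423.0 keV → λ₀ = 2.9311 pm

Maximum Compton shift (at 180°):
Δλ_max = 2λ_C = 2 × 2.4263 = 4.8526 pm

Final wavelength:
λ' = 2.9311 + 4.8526 = 7.7837 pm

Minimum photon energy (maximum energy to electron):
E'_min = hc/λ' = 159.2872 keV

Maximum electron kinetic energy:
K_max = E₀ - E'_min = 423.0000 - 159.2872 = 263.7128 keV

(Intermediate values are shown rounded; full precision is carried through to the final answer.)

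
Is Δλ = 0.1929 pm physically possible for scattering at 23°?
Yes, consistent

Calculate the expected shift for θ = 23°:

Δλ_expected = λ_C(1 - cos(23°))
Δλ_expected = 2.4263 × (1 - cos(23°))
Δλ_expected = 2.4263 × 0.0795
Δλ_expected = 0.1929 pm

Given shift: 0.1929 pm
Expected shift: 0.1929 pm
Difference: 0.0000 pm

The values match. This is consistent with Compton scattering at the stated angle.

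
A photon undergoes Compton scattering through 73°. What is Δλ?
1.7169 pm

Using the Compton scattering formula:
Δλ = λ_C(1 - cos θ)

where λ_C = h/(m_e·c) ≈ 2.4263 pm is the Compton wavelength of an electron.

For θ = 73°:
cos(73°) = 0.2924
1 - cos(73°) = 0.7076

Δλ = 2.4263 × 0.7076
Δλ = 1.7169 pm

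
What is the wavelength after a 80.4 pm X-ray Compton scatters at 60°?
81.6132 pm

Using the Compton scattering formula:
λ' = λ + Δλ = λ + λ_C(1 - cos θ)

Given:
- Initial wavelength λ = 80.4 pm
- Scattering angle θ = 60°
- Compton wavelength λ_C ≈ 2.4263 pm

Calculate the shift:
Δλ = 2.4263 × (1 - cos(60°))
Δλ = 2.4263 × 0.5000
Δλ = 1.2132 pm

Final wavelength:
λ' = 80.4 + 1.2132 = 81.6132 pm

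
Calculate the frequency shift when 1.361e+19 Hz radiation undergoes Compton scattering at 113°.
1.808e+18 Hz (decrease)

Convert frequency to wavelength (c = 299792458 m/s):
λ₀ = c/f₀ = 299792458/1.361e+19 = 2.2027366e-11 m = 22.0274 pm

Calculate Compton shift:
Δλ = λ_C(1 - cos(113°)) = 3.3743 pm

Final wavelength:
λ' = λ₀ + Δλ = 22.0274 + 3.3743 = 25.4017 pm

Final frequency:
f' = c/λ' = 299792458/2.5401712e-11 = 1.1802057e+19 Hz

Frequency shift (decrease):
Δf = f₀ - f' = 1.361e+19 - 1.1802057e+19 = 1.808e+18 Hz

(Intermediate values are shown rounded; full precision is carried through to the final answer.)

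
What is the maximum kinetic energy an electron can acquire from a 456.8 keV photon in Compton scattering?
292.9473 keV

Maximum energy transfer occurs at θ = 180° (backscattering).

Initial photon: E₀ = 456.8 keV → λ₀ = 2.7142 pm

Maximum Compton shift (at 180°):
Δλ_max = 2λ_C = 2 × 2.4263 = 4.8526 pm

Final wavelength:
λ' = 2.7142 + 4.8526 = 7.5668 pm

Minimum photon energy (maximum energy to electron):
E'_min = hc/λ' = 163.8527 keV

Maximum electron kinetic energy:
K_max = E₀ - E'_min = 456.8000 - 163.8527 = 292.9473 keV

(Intermediate values are shown rounded; full precision is carried through to the final answer.)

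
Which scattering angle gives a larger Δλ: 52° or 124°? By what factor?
124° produces the larger shift by a factor of 4.057

Calculate both shifts using Δλ = λ_C(1 - cos θ):

For θ₁ = 52°:
Δλ₁ = 2.4263 × (1 - cos(52°))
Δλ₁ = 2.4263 × 0.3843
Δλ₁ = 0.9325 pm

For θ₂ = 124°:
Δλ₂ = 2.4263 × (1 - cos(124°))
Δλ₂ = 2.4263 × 1.5592
Δλ₂ = 3.7831 pm

The 124° angle produces the larger shift.
Ratio: 3.7831/0.9325 = 4.057

(Intermediate values are shown rounded; full precision is carried through to the final answer.)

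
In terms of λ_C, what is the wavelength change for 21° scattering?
0.0664 λ_C

The Compton shift formula is:
Δλ = λ_C(1 - cos θ)

Dividing both sides by λ_C:
Δλ/λ_C = 1 - cos θ

For θ = 21°:
Δλ/λ_C = 1 - cos(21°)
Δλ/λ_C = 1 - 0.9336
Δλ/λ_C = 0.0664

This means the shift is 0.0664 × λ_C = 0.1612 pm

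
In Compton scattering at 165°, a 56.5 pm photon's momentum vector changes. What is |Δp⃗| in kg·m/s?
2.2350e-23 kg·m/s

Photon momentum magnitude is p = h/λ.

Initial momentum:
p₀ = h/λ = 6.6261e-34/5.6500e-11 = 1.1728e-23 kg·m/s

After scattering:
λ' = λ + Δλ = 56.5 + 4.7699 = 61.2699 pm
p' = h/λ' = 6.6261e-34/6.1270e-11 = 1.0815e-23 kg·m/s

Momentum is a vector; the scattered photon's direction makes angle θ = 165° with the incident direction. The magnitude of the vector change Δp⃗ = p⃗₀ − p⃗' is found from the law of cosines:
|Δp⃗|² = p₀² + p'² − 2p₀p'cos θ
|Δp⃗|² = (1.1728e-23)² + (1.0815e-23)² − 2·1.1728e-23·1.0815e-23·cos(165°)
|Δp⃗| = 2.2350e-23 kg·m/s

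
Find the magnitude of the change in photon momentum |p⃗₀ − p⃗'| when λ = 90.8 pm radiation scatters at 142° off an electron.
1.3486e-23 kg·m/s

Photon momentum magnitude is p = h/λ.

Initial momentum:
p₀ = h/λ = 6.6261e-34/9.0800e-11 = 7.2974e-24 kg·m/s

After scattering:
λ' = λ + Δλ = 90.8 + 4.3383 = 95.1383 pm
p' = h/λ' = 6.6261e-34/9.5138e-11 = 6.9647e-24 kg·m/s

Momentum is a vector; the scattered photon's direction makes angle θ = 142° with the incident direction. The magnitude of the vector change Δp⃗ = p⃗₀ − p⃗' is found from the law of cosines:
|Δp⃗|² = p₀² + p'² − 2p₀p'cos θ
|Δp⃗|² = (7.2974e-24)² + (6.9647e-24)² − 2·7.2974e-24·6.9647e-24·cos(142°)
|Δp⃗| = 1.3486e-23 kg·m/s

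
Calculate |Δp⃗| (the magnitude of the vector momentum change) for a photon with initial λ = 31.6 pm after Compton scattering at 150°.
3.7976e-23 kg·m/s

Photon momentum magnitude is p = h/λ.

Initial momentum:
p₀ = h/λ = 6.6261e-34/3.1600e-11 = 2.0969e-23 kg·m/s

After scattering:
λ' = λ + Δλ = 31.6 + 4.5276 = 36.1276 pm
p' = h/λ' = 6.6261e-34/3.6128e-11 = 1.8341e-23 kg·m/s

Momentum is a vector; the scattered photon's direction makes angle θ = 150° with the incident direction. The magnitude of the vector change Δp⃗ = p⃗₀ − p⃗' is found from the law of cosines:
|Δp⃗|² = p₀² + p'² − 2p₀p'cos θ
|Δp⃗|² = (2.0969e-23)² + (1.8341e-23)² − 2·2.0969e-23·1.8341e-23·cos(150°)
|Δp⃗| = 3.7976e-23 kg·m/s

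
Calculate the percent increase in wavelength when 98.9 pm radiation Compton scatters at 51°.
0.9094%

Calculate the Compton shift:
Δλ = λ_C(1 - cos(51°))
Δλ = 2.4263 × (1 - cos(51°))
Δλ = 2.4263 × 0.3707
Δλ = 0.8994 pm

Percentage change:
(Δλ/λ₀) × 100 = (0.8994/98.9) × 100
= 0.9094%

(Intermediate values are shown rounded; full precision is carried through to the final answer.)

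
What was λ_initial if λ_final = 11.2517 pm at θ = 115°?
7.8000 pm

From λ' = λ + Δλ, we have λ = λ' - Δλ

First calculate the Compton shift:
Δλ = λ_C(1 - cos θ)
Δλ = 2.4263 × (1 - cos(115°))
Δλ = 2.4263 × 1.4226
Δλ = 3.4517 pm

Initial wavelength:
λ = λ' - Δλ
λ = 11.2517 - 3.4517
λ = 7.8000 pm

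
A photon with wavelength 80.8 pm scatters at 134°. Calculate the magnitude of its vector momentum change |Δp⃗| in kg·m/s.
1.4733e-23 kg·m/s

Photon momentum magnitude is p = h/λ.

Initial momentum:
p₀ = h/λ = 6.6261e-34/8.0800e-11 = 8.2006e-24 kg·m/s

After scattering:
λ' = λ + Δλ = 80.8 + 4.1118 = 84.9118 pm
p' = h/λ' = 6.6261e-34/8.4912e-11 = 7.8035e-24 kg·m/s

Momentum is a vector; the scattered photon's direction makes angle θ = 134° with the incident direction. The magnitude of the vector change Δp⃗ = p⃗₀ − p⃗' is found from the law of cosines:
|Δp⃗|² = p₀² + p'² − 2p₀p'cos θ
|Δp⃗|² = (8.2006e-24)² + (7.8035e-24)² − 2·8.2006e-24·7.8035e-24·cos(134°)
|Δp⃗| = 1.4733e-23 kg·m/s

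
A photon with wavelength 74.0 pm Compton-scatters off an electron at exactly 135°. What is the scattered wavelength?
78.1420 pm

Using the Compton formula: λ' = λ + λ_C(1 − cos θ)

For θ = 135°, cos θ = -√2/2 (exact) ≈ -0.7071, so:
1 − cos 135° = 1 − (-√2/2) ≈ 1.7071

Δλ = λ_C × 1.7071 = 2.4263 × 1.7071 = 4.1420 pm

λ' = 74.0 + 4.1420 = 78.1420 pm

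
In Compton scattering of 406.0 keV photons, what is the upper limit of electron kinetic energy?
249.1854 keV

Maximum energy transfer occurs at θ = 180° (backscattering).

Initial photon: E₀ = 406.0 keV → λ₀ = 3.0538 pm

Maximum Compton shift (at 180°):
Δλ_max = 2λ_C = 2 × 2.4263 = 4.8526 pm

Final wavelength:
λ' = 3.0538 + 4.8526 = 7.9064 pm

Minimum photon energy (maximum energy to electron):
E'_min = hc/λ' = 156.8146 keV

Maximum electron kinetic energy:
K_max = E₀ - E'_min = 406.0000 - 156.8146 = 249.1854 keV

(Intermediate values are shown rounded; full precision is carried through to the final answer.)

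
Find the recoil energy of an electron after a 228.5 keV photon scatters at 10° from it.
1.5418 keV

By energy conservation: K_e = E_initial - E_final

First find the scattered photon energy:
Initial wavelength: λ = hc/E = 5.4260 pm
Compton shift: Δλ = λ_C(1 - cos(10°)) = 0.0369 pm
Final wavelength: λ' = 5.4260 + 0.0369 = 5.4629 pm
Final photon energy: E' = hc/λ' = 226.9582 keV

Electron kinetic energy:
K_e = E - E' = 228.5000 - 226.9582 = 1.5418 keV

(Intermediate values are shown rounded; full precision is carried through to the final answer.)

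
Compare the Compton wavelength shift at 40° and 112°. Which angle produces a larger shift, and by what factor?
112° produces the larger shift by a factor of 5.876

Calculate both shifts using Δλ = λ_C(1 - cos θ):

For θ₁ = 40°:
Δλ₁ = 2.4263 × (1 - cos(40°))
Δλ₁ = 2.4263 × 0.2340
Δλ₁ = 0.5676 pm

For θ₂ = 112°:
Δλ₂ = 2.4263 × (1 - cos(112°))
Δλ₂ = 2.4263 × 1.3746
Δλ₂ = 3.3352 pm

The 112° angle produces the larger shift.
Ratio: 3.3352/0.5676 = 5.876

(Intermediate values are shown rounded; full precision is carried through to the final answer.)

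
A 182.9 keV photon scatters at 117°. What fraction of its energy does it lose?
0.3423 (or 34.23%)

Calculate initial and final photon energies:

Initial: E₀ = 182.9 keV → λ₀ = 6.7788 pm
Compton shift: Δλ = 3.5278 pm
Final wavelength: λ' = 10.3066 pm
Final energy: E' = 120.2956 keV

Fractional energy loss:
(E₀ - E')/E₀ = (182.9000 - 120.2956)/182.9000
= 62.6044/182.9000
= 0.3423
= 34.23%

(Intermediate values are shown rounded; full precision is carried through to the final answer.)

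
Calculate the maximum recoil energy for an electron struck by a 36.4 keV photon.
4.5391 keV

Maximum energy transfer occurs at θ = 180° (backscattering).

Initial photon: E₀ = 36.4 keV → λ₀ = 34.0616 pm

Maximum Compton shift (at 180°):
Δλ_max = 2λ_C = 2 × 2.4263 = 4.8526 pm

Final wavelength:
λ' = 34.0616 + 4.8526 = 38.9142 pm

Minimum photon energy (maximum energy to electron):
E'_min = hc/λ' = 31.8609 keV

Maximum electron kinetic energy:
K_max = E₀ - E'_min = 36.4000 - 31.8609 = 4.5391 keV

(Intermediate values are shown rounded; full precision is carried through to the final answer.)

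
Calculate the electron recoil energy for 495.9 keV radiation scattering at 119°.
292.7403 keV

By energy conservation: K_e = E_initial - E_final

First find the scattered photon energy:
Initial wavelength: λ = hc/E = 2.5002 pm
Compton shift: Δλ = λ_C(1 - cos(119°)) = 3.6026 pm
Final wavelength: λ' = 2.5002 + 3.6026 = 6.1028 pm
Final photon energy: E' = hc/λ' = 203.1597 keV

Electron kinetic energy:
K_e = E - E' = 495.9000 - 203.1597 = 292.7403 keV

(Intermediate values are shown rounded; full precision is carried through to the final answer.)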